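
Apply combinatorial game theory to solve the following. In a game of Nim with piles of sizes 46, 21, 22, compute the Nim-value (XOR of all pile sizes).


We need the XOR (exclusive or) of all pile sizes.
After XOR-ing pile 1 (size 46): 0 XOR 46 = 46
After XOR-ing pile 2 (size 21): 46 XOR 21 = 59
After XOR-ing pile 3 (size 22): 59 XOR 22 = 45
The Nim-value of this position is 45.

45


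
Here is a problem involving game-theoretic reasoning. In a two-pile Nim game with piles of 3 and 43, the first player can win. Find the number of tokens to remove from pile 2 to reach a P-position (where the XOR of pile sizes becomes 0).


Piles: 3 and 43
Current XOR: 3 XOR 43 = 40 (non-zero, so this is an N-position).
To make the XOR zero, we need to find a move that balances the piles.
For pile 2 (size 43): target = 43 XOR 40 = 3
We reduce pile 2 from 43 to 3.
Tokens removed: 43 - 3 = 40
Verification: 3 XOR 3 = 0

40


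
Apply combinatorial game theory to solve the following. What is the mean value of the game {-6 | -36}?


Game = {-6 | -36}, a switch {a | b} with numbers a > b.
Its thermograph has left wall a - t and right wall b + t, which meet at t = (a - b)/2, where both equal (a + b)/2. So the mast (mean value) is at (a + b)/2.
Mean = (-6 + (-36))/2 = -42/2 = -21

-21


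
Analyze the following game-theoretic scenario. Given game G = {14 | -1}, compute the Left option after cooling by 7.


Original game: {14 | -1} (a switch {a | b} with a > b).
Cooling by t (for t below the temperature (a - b)/2 = 15/2) taxes each move by t: {a | b} cooled by t is {a - t | b + t}.
Cooling amount: t = 7
Cooled Left option: 14 - 7 = 7
Cooled Right option: -1 + 7 = 6
Cooled game: {7 | 6}
Left option = 7

7


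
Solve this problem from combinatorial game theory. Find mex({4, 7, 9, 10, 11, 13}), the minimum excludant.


Set = {4, 7, 9, 10, 11, 13}
0 is NOT in the set. This is the mex.
mex = 0

0


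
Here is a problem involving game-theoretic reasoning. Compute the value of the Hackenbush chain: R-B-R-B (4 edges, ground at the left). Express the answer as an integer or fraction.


Edges (from ground): R-B-R-B
By Berlekamp's sign-expansion rule, a Blue-Red Hackenbush stalk has the value of the surreal number whose sign sequence is the edge sequence with B -> + and R -> -.
Sign sequence: -+-+
Trace the sign expansion in the surreal number tree, starting from 0:
Edge 1: R (sign -) -> bounds (-inf, 0), value = -1
Edge 2: B (sign +) -> bounds (-1, 0), value = -1/2
Edge 3: R (sign -) -> bounds (-1, -1/2), value = -3/4
Edge 4: B (sign +) -> bounds (-3/4, -1/2), value = -5/8
Game value = -5/8

-5/8


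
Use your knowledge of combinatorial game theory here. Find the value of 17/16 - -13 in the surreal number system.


x = 17/16, y = -13
Converting to common denominator: 16
x = 17/16, y = -208/16
x - y = 17/16 - -13 = 225/16

225/16


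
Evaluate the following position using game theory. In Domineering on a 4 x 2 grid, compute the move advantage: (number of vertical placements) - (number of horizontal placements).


Board is 4 x 2 (rows x cols).
Left (vertical) placements: (rows-1) * cols = 3 * 2 = 6
Right (horizontal) placements: rows * (cols-1) = 4 * 1 = 4
Advantage = Left - Right = 6 - 4 = 2

2


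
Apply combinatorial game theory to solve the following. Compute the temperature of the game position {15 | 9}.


The game is {15 | 9}, a switch {a | b} with numbers a > b.
Cooling {a | b} by t gives {a - t | b + t}, which stops being hot when a - t = b + t, i.e. at t = (a - b)/2. So the temperature of a switch is (a - b)/2.
Temperature = (Left option - Right option) / 2
= (15 - (9)) / 2
= 6 / 2
= 3

3


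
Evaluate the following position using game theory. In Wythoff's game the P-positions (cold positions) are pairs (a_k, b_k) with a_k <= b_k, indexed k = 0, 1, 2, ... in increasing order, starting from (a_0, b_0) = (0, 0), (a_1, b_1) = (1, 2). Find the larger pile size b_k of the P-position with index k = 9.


By Wythoff's theorem, a_k = floor(k * phi) and b_k = floor(k * phi^2) = a_k + k, where phi = (1 + sqrt(5))/2 is the golden ratio.
phi = (1 + sqrt(5))/2 = 1.618034
phi^2 = phi + 1 = 2.618034
k = 9
k * phi^2 = 9 * 2.618034 = 23.562306
b_9 = floor(k * phi^2) = 23 (check: a_9 + k = 14 + 9 = 23)

23


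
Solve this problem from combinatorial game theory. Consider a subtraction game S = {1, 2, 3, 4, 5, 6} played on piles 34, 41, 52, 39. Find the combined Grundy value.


Subtraction set: {1, 2, 3, 4, 5, 6}
For this subtraction set, G(n) = n mod 7 (period = max + 1 = 7).
Pile 1 (size 34): G(34) = 34 mod 7 = 6
Pile 2 (size 41): G(41) = 41 mod 7 = 6
Pile 3 (size 52): G(52) = 52 mod 7 = 3
Pile 4 (size 39): G(39) = 39 mod 7 = 4
Total Grundy value = XOR of all: 6 XOR 6 XOR 3 XOR 4 = 7

7


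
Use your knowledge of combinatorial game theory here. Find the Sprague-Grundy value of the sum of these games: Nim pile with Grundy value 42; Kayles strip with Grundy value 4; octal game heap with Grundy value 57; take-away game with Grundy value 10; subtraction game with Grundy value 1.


By the Sprague-Grundy theorem, the Grundy value of a sum of games is the XOR of individual Grundy values.
Nim pile: Grundy value = 42. Running XOR: 0 XOR 42 = 42
Kayles strip: Grundy value = 4. Running XOR: 42 XOR 4 = 46
octal game heap: Grundy value = 57. Running XOR: 46 XOR 57 = 23
take-away game: Grundy value = 10. Running XOR: 23 XOR 10 = 29
subtraction game: Grundy value = 1. Running XOR: 29 XOR 1 = 28
The combined Grundy value is 28.

28


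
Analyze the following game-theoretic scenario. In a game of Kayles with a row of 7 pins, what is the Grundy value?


Kayles: a move removes 1 or 2 adjacent pins from a contiguous row.
Removing pins from a row of k leaves two independent rows (a, b) with a + b = k - 1 (one pin) or a + b = k - 2 (two pins); an end removal gives a = 0.
By Sprague-Grundy, G(k) = mex{ G(a) XOR G(b) } over all these splits. G(0) = 0.
G(1): splits (0,0):0^0=0 -> mex({0}) = 1
G(2): splits (0,1):0^1=1 (0,0):0^0=0 -> mex({0, 1}) = 2
G(3): splits (0,2):0^2=2 (1,1):1^1=0 (0,1):0^1=1 -> mex({0, 1, 2}) = 3
G(4): splits (0,3):0^3=3 (1,2):1^2=3 (0,2):0^2=2 (1,1):1^1=0 -> mex({0, 2, 3}) = 1
G(5): splits (0,4):0^1=1 (1,3):1^3=2 (2,2):2^2=0 (0,3):0^3=3 (1,2):1^2=3 -> mex({0, 1, 2, 3}) = 4
G(6) = mex({0, 1, 2, 4}) = 3
G(7) = mex({0, 1, 3, 4, 5}) = 2
Therefore G(7) = 2.

2


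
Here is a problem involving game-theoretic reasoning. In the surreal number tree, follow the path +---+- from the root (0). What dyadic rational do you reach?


Sign expansion: +---+-
Rule: track bounds (lo, hi), initially (-inf, +inf). On '+', the current value becomes lo and we move to the simplest number in (value, hi): value + 1 if hi = +inf, otherwise the midpoint (value + hi)/2. On '-', the current value becomes hi and we move to value - 1 if lo = -inf, otherwise the midpoint (lo + value)/2.
Start at 0.
Step 1: sign = +, move right. Bounds: (0, +inf). Value = 1
Step 2: sign = -, move left. Bounds: (0, 1). Value = 1/2
Step 3: sign = -, move left. Bounds: (0, 1/2). Value = 1/4
Step 4: sign = -, move left. Bounds: (0, 1/4). Value = 1/8
Step 5: sign = +, move right. Bounds: (1/8, 1/4). Value = 3/16
Step 6: sign = -, move left. Bounds: (1/8, 3/16). Value = 5/32
The surreal number with sign expansion +---+- is 5/32.

5/32


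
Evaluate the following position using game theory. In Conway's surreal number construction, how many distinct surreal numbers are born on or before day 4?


Day 0: {|} = 0 is born. Count = 1.
Day n: the number of surreal numbers born by day n is 2^(n+1) - 1.
By day 0: 2^1 - 1 = 1
By day 1: 2^2 - 1 = 3
By day 2: 2^3 - 1 = 7
By day 3: 2^4 - 1 = 15
By day 4: 2^5 - 1 = 31
By day 4: 31 surreal numbers.

31


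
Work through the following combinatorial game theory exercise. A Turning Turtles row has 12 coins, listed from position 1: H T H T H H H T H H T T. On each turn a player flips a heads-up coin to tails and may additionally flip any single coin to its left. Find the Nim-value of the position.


Coins: H T H T H H H T H H T T
Key fact: a single head at position k behaves exactly like a Nim heap of size k (turning it to T and optionally flipping a coin at j < k corresponds to moving the heap from k to j, or to 0), and heads combine as a disjunctive sum (two heads at the same place would cancel, matching j XOR j = 0). So the Nim-value is the XOR of the 1-indexed positions of the heads.
Face-up positions (1-indexed): [1, 3, 5, 6, 7, 9, 10]
XOR 0 with 1: 0 XOR 1 = 1
XOR 1 with 3: 1 XOR 3 = 2
XOR 2 with 5: 2 XOR 5 = 7
XOR 7 with 6: 7 XOR 6 = 1
XOR 1 with 7: 1 XOR 7 = 6
XOR 6 with 9: 6 XOR 9 = 15
XOR 15 with 10: 15 XOR 10 = 5
Nim-value = 5

5


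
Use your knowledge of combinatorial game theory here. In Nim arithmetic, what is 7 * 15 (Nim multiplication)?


Nim multiplication is bilinear over XOR: (u XOR v) * w = (u*w) XOR (v*w).
So we split each operand into its bit components and XOR the pairwise Nim products.
7 = 1 + 2 + 4 (as XOR of powers of 2).
15 = 1 + 2 + 4 + 8 (as XOR of powers of 2).
Using the standard Nim-product table on single bits:
  2*2 = 3,   2*4 = 8,   2*8 = 12,
  4*4 = 6,   4*8 = 11,  8*8 = 13,
and  1*x = x (identity), k*l = l*k (commutative).
Pairwise Nim products:
  1 * 1 = 1
  1 * 2 = 2
  1 * 4 = 4
  1 * 8 = 8
  2 * 1 = 2
  2 * 2 = 3
  2 * 4 = 8
  2 * 8 = 12
  4 * 1 = 4
  4 * 2 = 8
  4 * 4 = 6
  4 * 8 = 11
XOR them: 1 XOR 2 XOR 4 XOR 8 XOR 2 XOR 3 XOR 8 XOR 12 XOR 4 XOR 8 XOR 6 XOR 11 = 11.
Result: 7 * 15 = 11 (in Nim).

11


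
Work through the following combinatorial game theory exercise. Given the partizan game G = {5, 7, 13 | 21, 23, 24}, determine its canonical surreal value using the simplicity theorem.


Left options: {5, 7, 13}, max = 13
Right options: {21, 23, 24}, min = 21
All options are numbers and max(Left) < min(Right), so by the simplicity theorem the value is the simplest (earliest-born) number strictly between 13 and 21.
Integers 14 through 20 all lie strictly between 13 and 21.
Among integers, the simplest (lowest birthday = smallest |n|; 0 is born on day 0, +-n on day n) is 14.
No non-integer in the interval can be simpler: if x is a non-integer in the interval, then floor(x) or ceil(x) also lies in the interval (the interval contains an integer), and both are proper prefixes of x's sign expansion, i.e. born earlier. So the game value is 14.
Game value = 14

14


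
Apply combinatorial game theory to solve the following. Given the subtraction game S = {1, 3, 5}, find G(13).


The subtraction set is S = {1, 3, 5}.
G(k) = mex{ G(k - s) : s in S, s <= k }. We compute iteratively: G(0) = 0.
G(1) = mex({0}) = 1
G(2) = mex({1}) = 0
G(3) = mex({0}) = 1
G(4) = mex({1}) = 0
G(5) = mex({0}) = 1
G(6) = mex({1}) = 0
Observe that G(2)..G(6) = 0, 1, 0, 1, 0 repeats G(0)..G(4) = 0, 1, 0, 1, 0.
For k >= max(S) = 5, G(k) is determined by the previous 5 values G(k-5)..G(k-1); a window of 5 consecutive values has recurred shifted by 2, so by induction G(k + 2) = G(k) for all k >= 0: the sequence is periodic from the start with period 2.
One period: G(0..1) = 0, 1.
13 mod 2 = 1, so G(13) = G(1) = 1.

1


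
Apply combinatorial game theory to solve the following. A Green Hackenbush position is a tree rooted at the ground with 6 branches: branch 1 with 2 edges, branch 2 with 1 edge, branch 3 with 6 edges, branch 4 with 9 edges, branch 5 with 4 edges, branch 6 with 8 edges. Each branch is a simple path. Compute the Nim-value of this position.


The tree has 6 branches from the ground vertex.
In Green Hackenbush, the Nim-value of a simple path of length k is k.
Branch 1: length 2, Nim-value = 2
Branch 2: length 1, Nim-value = 1
Branch 3: length 6, Nim-value = 6
Branch 4: length 9, Nim-value = 9
Branch 5: length 4, Nim-value = 4
Branch 6: length 8, Nim-value = 8
Total Nim-value = XOR of all branch values:
0 XOR 2 = 2
2 XOR 1 = 3
3 XOR 6 = 5
5 XOR 9 = 12
12 XOR 4 = 8
8 XOR 8 = 0
Nim-value of the tree = 0

0


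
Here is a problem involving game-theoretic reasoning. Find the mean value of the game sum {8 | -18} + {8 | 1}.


G1 = {8 | -18}, G2 = {8 | 1}
Each is a switch {a | b} with numbers a > b; its mean value is (a + b)/2, and mean value is additive over game sums: m(G1 + G2) = m(G1) + m(G2).
Mean of G1 = (8 + (-18))/2 = -10/2 = -5
Mean of G2 = (8 + (1))/2 = 9/2 = 9/2
Mean of G1 + G2 = -5 + 9/2 = -1/2

-1/2


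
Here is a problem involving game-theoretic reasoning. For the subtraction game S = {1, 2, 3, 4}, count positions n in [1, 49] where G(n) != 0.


Subtraction set S = {1, 2, 3, 4}, so G(n) = n mod 5.
G(n) = 0 when n is a multiple of 5.
Multiples of 5 in [1, 49]: 9
N-positions (nonzero Grundy) = 49 - 9 = 40

40


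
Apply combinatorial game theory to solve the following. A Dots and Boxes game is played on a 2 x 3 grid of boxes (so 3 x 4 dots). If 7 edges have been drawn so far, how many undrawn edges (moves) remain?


Grid: 2 x 3 boxes, i.e. 3 rows and 4 columns of dots.
Horizontal edges: (rows + 1) * cols = 3 * 3 = 9
Vertical edges: rows * (cols + 1) = 2 * 4 = 8
Total edges: 9 + 8 = 17
Edges drawn: 7
Remaining: 17 - 7 = 10

10


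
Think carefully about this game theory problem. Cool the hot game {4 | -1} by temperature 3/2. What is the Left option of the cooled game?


Original game: {4 | -1} (a switch {a | b} with a > b).
Cooling by t (for t below the temperature (a - b)/2 = 5/2) taxes each move by t: {a | b} cooled by t is {a - t | b + t}.
Cooling amount: t = 3/2
Cooled Left option: 4 - 3/2 = 5/2
Cooled Right option: -1 + 3/2 = 1/2
Cooled game: {5/2 | 1/2}
Left option = 5/2

5/2


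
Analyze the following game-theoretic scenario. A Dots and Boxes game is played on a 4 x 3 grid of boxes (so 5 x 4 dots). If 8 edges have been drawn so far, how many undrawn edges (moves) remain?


Grid: 4 x 3 boxes, i.e. 5 rows and 4 columns of dots.
Horizontal edges: (rows + 1) * cols = 5 * 3 = 15
Vertical edges: rows * (cols + 1) = 4 * 4 = 16
Total edges: 15 + 16 = 31
Edges drawn: 8
Remaining: 31 - 8 = 23

23


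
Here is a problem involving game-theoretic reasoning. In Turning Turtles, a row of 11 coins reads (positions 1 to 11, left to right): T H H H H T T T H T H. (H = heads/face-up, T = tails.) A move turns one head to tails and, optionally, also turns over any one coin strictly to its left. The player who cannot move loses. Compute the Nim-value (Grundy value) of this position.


Coins: T H H H H T T T H T H
Key fact: a single head at position k behaves exactly like a Nim heap of size k (turning it to T and optionally flipping a coin at j < k corresponds to moving the heap from k to j, or to 0), and heads combine as a disjunctive sum (two heads at the same place would cancel, matching j XOR j = 0). So the Nim-value is the XOR of the 1-indexed positions of the heads.
Face-up positions (1-indexed): [2, 3, 4, 5, 9, 11]
XOR 0 with 2: 0 XOR 2 = 2
XOR 2 with 3: 2 XOR 3 = 1
XOR 1 with 4: 1 XOR 4 = 5
XOR 5 with 5: 5 XOR 5 = 0
XOR 0 with 9: 0 XOR 9 = 9
XOR 9 with 11: 9 XOR 11 = 2
Nim-value = 2

2


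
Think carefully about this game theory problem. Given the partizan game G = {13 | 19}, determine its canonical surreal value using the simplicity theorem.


Left options: {13}, max = 13
Right options: {19}, min = 19
All options are numbers and max(Left) < min(Right), so by the simplicity theorem the value is the simplest (earliest-born) number strictly between 13 and 19.
Integers 14 through 18 all lie strictly between 13 and 19.
Among integers, the simplest (lowest birthday = smallest |n|; 0 is born on day 0, +-n on day n) is 14.
No non-integer in the interval can be simpler: if x is a non-integer in the interval, then floor(x) or ceil(x) also lies in the interval (the interval contains an integer), and both are proper prefixes of x's sign expansion, i.e. born earlier. So the game value is 14.
Game value = 14

14


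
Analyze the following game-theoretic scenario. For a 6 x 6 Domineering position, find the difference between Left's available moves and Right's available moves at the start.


Board is 6 x 6 (rows x cols).
Left (vertical) placements: (rows-1) * cols = 5 * 6 = 30
Right (horizontal) placements: rows * (cols-1) = 6 * 5 = 30
Advantage = Left - Right = 30 - 30 = 0

0


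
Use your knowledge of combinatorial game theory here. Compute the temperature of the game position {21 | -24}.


The game is {21 | -24}, a switch {a | b} with numbers a > b.
Cooling {a | b} by t gives {a - t | b + t}, which stops being hot when a - t = b + t, i.e. at t = (a - b)/2. So the temperature of a switch is (a - b)/2.
Temperature = (Left option - Right option) / 2
= (21 - (-24)) / 2
= 45 / 2
= 45/2

45/2


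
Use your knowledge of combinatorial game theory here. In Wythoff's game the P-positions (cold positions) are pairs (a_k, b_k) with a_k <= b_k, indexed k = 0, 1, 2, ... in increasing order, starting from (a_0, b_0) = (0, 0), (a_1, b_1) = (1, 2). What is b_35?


By Wythoff's theorem, a_k = floor(k * phi) and b_k = floor(k * phi^2) = a_k + k, where phi = (1 + sqrt(5))/2 is the golden ratio.
phi = (1 + sqrt(5))/2 = 1.618034
phi^2 = phi + 1 = 2.618034
k = 35
k * phi^2 = 35 * 2.618034 = 91.631190
b_35 = floor(k * phi^2) = 91 (check: a_35 + k = 56 + 35 = 91)

91


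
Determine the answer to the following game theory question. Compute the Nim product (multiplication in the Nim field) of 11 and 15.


Nim multiplication is bilinear over XOR: (u XOR v) * w = (u*w) XOR (v*w).
So we split each operand into its bit components and XOR the pairwise Nim products.
11 = 1 + 2 + 8 (as XOR of powers of 2).
15 = 1 + 2 + 4 + 8 (as XOR of powers of 2).
Using the standard Nim-product table on single bits:
  2*2 = 3,   2*4 = 8,   2*8 = 12,
  4*4 = 6,   4*8 = 11,  8*8 = 13,
and  1*x = x (identity), k*l = l*k (commutative).
Pairwise Nim products:
  1 * 1 = 1
  1 * 2 = 2
  1 * 4 = 4
  1 * 8 = 8
  2 * 1 = 2
  2 * 2 = 3
  2 * 4 = 8
  2 * 8 = 12
  8 * 1 = 8
  8 * 2 = 12
  8 * 4 = 11
  8 * 8 = 13
XOR them: 1 XOR 2 XOR 4 XOR 8 XOR 2 XOR 3 XOR 8 XOR 12 XOR 8 XOR 12 XOR 11 XOR 13 = 8.
Result: 11 * 15 = 8 (in Nim).

8


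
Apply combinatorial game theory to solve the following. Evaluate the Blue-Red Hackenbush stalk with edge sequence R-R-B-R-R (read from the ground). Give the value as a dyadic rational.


Edges (from ground): R-R-B-R-R
By Berlekamp's sign-expansion rule, a Blue-Red Hackenbush stalk has the value of the surreal number whose sign sequence is the edge sequence with B -> + and R -> -.
Sign sequence: --+--
Trace the sign expansion in the surreal number tree, starting from 0:
Edge 1: R (sign -) -> bounds (-inf, 0), value = -1
Edge 2: R (sign -) -> bounds (-inf, -1), value = -2
Edge 3: B (sign +) -> bounds (-2, -1), value = -3/2
Edge 4: R (sign -) -> bounds (-2, -3/2), value = -7/4
Edge 5: R (sign -) -> bounds (-2, -7/4), value = -15/8
Game value = -15/8

-15/8


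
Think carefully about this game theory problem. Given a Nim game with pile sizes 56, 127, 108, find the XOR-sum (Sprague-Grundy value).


We need the XOR (exclusive or) of all pile sizes.
After XOR-ing pile 1 (size 56): 0 XOR 56 = 56
After XOR-ing pile 2 (size 127): 56 XOR 127 = 71
After XOR-ing pile 3 (size 108): 71 XOR 108 = 43
The Nim-value of this position is 43.

43


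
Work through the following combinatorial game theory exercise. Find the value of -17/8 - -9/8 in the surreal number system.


x = -17/8, y = -9/8
Converting to common denominator: 8
x = -17/8, y = -9/8
x - y = -17/8 - -9/8 = -1

-1


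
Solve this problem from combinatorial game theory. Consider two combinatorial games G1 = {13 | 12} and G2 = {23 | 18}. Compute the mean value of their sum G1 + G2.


G1 = {13 | 12}, G2 = {23 | 18}
Each is a switch {a | b} with numbers a > b; its mean value is (a + b)/2, and mean value is additive over game sums: m(G1 + G2) = m(G1) + m(G2).
Mean of G1 = (13 + (12))/2 = 25/2 = 25/2
Mean of G2 = (23 + (18))/2 = 41/2 = 41/2
Mean of G1 + G2 = 25/2 + 41/2 = 33

33


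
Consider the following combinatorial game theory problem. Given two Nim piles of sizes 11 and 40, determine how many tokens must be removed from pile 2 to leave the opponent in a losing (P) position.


Piles: 11 and 40
Current XOR: 11 XOR 40 = 35 (non-zero, so this is an N-position).
To make the XOR zero, we need to find a move that balances the piles.
For pile 2 (size 40): target = 40 XOR 35 = 11
We reduce pile 2 from 40 to 11.
Tokens removed: 40 - 11 = 29
Verification: 11 XOR 11 = 0

29


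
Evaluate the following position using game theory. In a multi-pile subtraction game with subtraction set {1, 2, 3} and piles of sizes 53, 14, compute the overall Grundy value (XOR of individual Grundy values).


Subtraction set: {1, 2, 3}
For this subtraction set, G(n) = n mod 4 (period = max + 1 = 4).
Pile 1 (size 53): G(53) = 53 mod 4 = 1
Pile 2 (size 14): G(14) = 14 mod 4 = 2
Total Grundy value = XOR of all: 1 XOR 2 = 3

3


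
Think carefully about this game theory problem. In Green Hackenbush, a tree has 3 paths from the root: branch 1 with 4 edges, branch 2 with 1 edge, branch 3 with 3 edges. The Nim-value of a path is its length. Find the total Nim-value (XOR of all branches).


The tree has 3 branches from the ground vertex.
In Green Hackenbush, the Nim-value of a simple path of length k is k.
Branch 1: length 4, Nim-value = 4
Branch 2: length 1, Nim-value = 1
Branch 3: length 3, Nim-value = 3
Total Nim-value = XOR of all branch values:
0 XOR 4 = 4
4 XOR 1 = 5
5 XOR 3 = 6
Nim-value of the tree = 6

6


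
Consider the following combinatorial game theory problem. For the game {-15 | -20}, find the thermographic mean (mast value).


Game = {-15 | -20}, a switch {a | b} with numbers a > b.
Its thermograph has left wall a - t and right wall b + t, which meet at t = (a - b)/2, where both equal (a + b)/2. So the mast (mean value) is at (a + b)/2.
Mean = (-15 + (-20))/2 = -35/2 = -35/2

-35/2


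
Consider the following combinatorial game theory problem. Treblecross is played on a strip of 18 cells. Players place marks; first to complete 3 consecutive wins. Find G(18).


Treblecross: place X on empty cells; 3-in-a-row wins.
Playing within two cells of an existing X lets the opponent win at once, so sensible play treats the cells i-2..i+2 around each X as dead. The player left with no safe cell loses, so this is a normal-play take-away game on strips of safe cells.
Placing X at cell i (0-indexed) of a strip of k safe cells leaves independent strips of sizes max(0, i-2) and max(0, k-i-3). Hence G(k) = mex{ G(max(0,i-2)) XOR G(max(0,k-i-3)) : 0 <= i < k }, with G(0) = 0.
G(1): splits (0,0):0^0=0 -> mex({0}) = 1
G(2): splits (0,0):0^0=0 -> mex({0}) = 1
G(3): splits (0,0):0^0=0 -> mex({0}) = 1
G(4): splits (0,1):0^1=1 (0,0):0^0=0 -> mex({0, 1}) = 2
G(5): splits (0,2):0^1=1 (0,1):0^1=1 (0,0):0^0=0 -> mex({0, 1}) = 2
G(6) = mex({1}) = 0
G(7) = mex({0, 1, 2}) = 3
G(8) = mex({0, 1, 2}) = 3
G(9) = mex({0, 2}) = 1
G(10) = mex({0, 2, 3}) = 1
G(11) = mex({0, 3}) = 1
G(12) = mex({1, 3}) = 0
G(13) = mex({0, 1, 2, 3}) = 4
G(14) = mex({0, 1, 2}) = 3
G(15) = mex({0, 1, 2}) = 3
G(16) = mex({0, 1, 2, 4}) = 3
G(17) = mex({0, 1, 3, 4}) = 2
G(18) = mex({0, 1, 3, 4}) = 2
Therefore G(18) = 2.

2


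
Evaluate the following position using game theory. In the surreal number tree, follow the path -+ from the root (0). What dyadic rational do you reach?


Sign expansion: -+
Rule: track bounds (lo, hi), initially (-inf, +inf). On '+', the current value becomes lo and we move to the simplest number in (value, hi): value + 1 if hi = +inf, otherwise the midpoint (value + hi)/2. On '-', the current value becomes hi and we move to value - 1 if lo = -inf, otherwise the midpoint (lo + value)/2.
Start at 0.
Step 1: sign = -, move left. Bounds: (-inf, 0). Value = -1
Step 2: sign = +, move right. Bounds: (-1, 0). Value = -1/2
The surreal number with sign expansion -+ is -1/2.

-1/2


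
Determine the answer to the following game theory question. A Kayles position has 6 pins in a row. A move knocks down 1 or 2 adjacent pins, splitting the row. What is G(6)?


Kayles: a move removes 1 or 2 adjacent pins from a contiguous row.
Removing pins from a row of k leaves two independent rows (a, b) with a + b = k - 1 (one pin) or a + b = k - 2 (two pins); an end removal gives a = 0.
By Sprague-Grundy, G(k) = mex{ G(a) XOR G(b) } over all these splits. G(0) = 0.
G(1): splits (0,0):0^0=0 -> mex({0}) = 1
G(2): splits (0,1):0^1=1 (0,0):0^0=0 -> mex({0, 1}) = 2
G(3): splits (0,2):0^2=2 (1,1):1^1=0 (0,1):0^1=1 -> mex({0, 1, 2}) = 3
G(4): splits (0,3):0^3=3 (1,2):1^2=3 (0,2):0^2=2 (1,1):1^1=0 -> mex({0, 2, 3}) = 1
G(5): splits (0,4):0^1=1 (1,3):1^3=2 (2,2):2^2=0 (0,3):0^3=3 (1,2):1^2=3 -> mex({0, 1, 2, 3}) = 4
G(6) = mex({0, 1, 2, 4}) = 3
Therefore G(6) = 3.

3


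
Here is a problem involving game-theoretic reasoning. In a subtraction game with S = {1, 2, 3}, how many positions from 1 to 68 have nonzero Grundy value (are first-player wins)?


Subtraction set S = {1, 2, 3}, so G(n) = n mod 4.
G(n) = 0 when n is a multiple of 4.
Multiples of 4 in [1, 68]: 17
N-positions (nonzero Grundy) = 68 - 17 = 51

51


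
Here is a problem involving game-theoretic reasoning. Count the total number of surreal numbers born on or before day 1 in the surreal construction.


Day 0: {|} = 0 is born. Count = 1.
Day n: the number of surreal numbers born by day n is 2^(n+1) - 1.
By day 0: 2^1 - 1 = 1
By day 1: 2^2 - 1 = 3
By day 1: 3 surreal numbers.

3


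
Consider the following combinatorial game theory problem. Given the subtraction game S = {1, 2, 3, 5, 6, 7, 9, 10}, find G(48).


The subtraction set is S = {1, 2, 3, 5, 6, 7, 9, 10}.
G(k) = mex{ G(k - s) : s in S, s <= k }. We compute iteratively: G(0) = 0.
G(1) = mex({0}) = 1
G(2) = mex({0, 1}) = 2
G(3) = mex({0, 1, 2}) = 3
G(4) = mex({1, 2, 3}) = 0
G(5) = mex({0, 2, 3}) = 1
G(6) = mex({0, 1, 3}) = 2
G(7) = mex({0, 1, 2}) = 3
G(8) = mex({1, 2, 3}) = 0
G(9) = mex({0, 2, 3}) = 1
G(10) = mex({0, 1, 3}) = 2
G(11) = mex({0, 1, 2}) = 3
G(12) = mex({1, 2, 3}) = 0
G(13) = mex({0, 2, 3}) = 1
Observe that G(4)..G(13) = 0, 1, 2, 3, 0, 1, 2, 3, 0, 1 repeats G(0)..G(9) = 0, 1, 2, 3, 0, 1, 2, 3, 0, 1.
For k >= max(S) = 10, G(k) is determined by the previous 10 values G(k-10)..G(k-1); a window of 10 consecutive values has recurred shifted by 4, so by induction G(k + 4) = G(k) for all k >= 0: the sequence is periodic from the start with period 4.
One period: G(0..3) = 0, 1, 2, 3.
48 mod 4 = 0, so G(48) = G(0) = 0.

0


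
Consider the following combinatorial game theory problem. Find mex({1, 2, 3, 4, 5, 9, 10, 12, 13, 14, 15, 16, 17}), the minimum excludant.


Set = {1, 2, 3, 4, 5, 9, 10, 12, 13, 14, 15, 16, 17}
0 is NOT in the set. This is the mex.
mex = 0

0


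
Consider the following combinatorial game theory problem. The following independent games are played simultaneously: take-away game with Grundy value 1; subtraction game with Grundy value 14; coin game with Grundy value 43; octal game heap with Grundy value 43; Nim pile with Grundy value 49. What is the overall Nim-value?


By the Sprague-Grundy theorem, the Grundy value of a sum of games is the XOR of individual Grundy values.
take-away game: Grundy value = 1. Running XOR: 0 XOR 1 = 1
subtraction game: Grundy value = 14. Running XOR: 1 XOR 14 = 15
coin game: Grundy value = 43. Running XOR: 15 XOR 43 = 36
octal game heap: Grundy value = 43. Running XOR: 36 XOR 43 = 15
Nim pile: Grundy value = 49. Running XOR: 15 XOR 49 = 62
The combined Grundy value is 62.

62


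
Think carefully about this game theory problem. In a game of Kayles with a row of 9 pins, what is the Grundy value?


Kayles: a move removes 1 or 2 adjacent pins from a contiguous row.
Removing pins from a row of k leaves two independent rows (a, b) with a + b = k - 1 (one pin) or a + b = k - 2 (two pins); an end removal gives a = 0.
By Sprague-Grundy, G(k) = mex{ G(a) XOR G(b) } over all these splits. G(0) = 0.
G(1): splits (0,0):0^0=0 -> mex({0}) = 1
G(2): splits (0,1):0^1=1 (0,0):0^0=0 -> mex({0, 1}) = 2
G(3): splits (0,2):0^2=2 (1,1):1^1=0 (0,1):0^1=1 -> mex({0, 1, 2}) = 3
G(4): splits (0,3):0^3=3 (1,2):1^2=3 (0,2):0^2=2 (1,1):1^1=0 -> mex({0, 2, 3}) = 1
G(5): splits (0,4):0^1=1 (1,3):1^3=2 (2,2):2^2=0 (0,3):0^3=3 (1,2):1^2=3 -> mex({0, 1, 2, 3}) = 4
G(6) = mex({0, 1, 2, 4}) = 3
G(7) = mex({0, 1, 3, 4, 5}) = 2
G(8) = mex({0, 2, 3, 5, 6}) = 1
G(9) = mex({0, 1, 2, 3, 6, 7}) = 4
Therefore G(9) = 4.

4


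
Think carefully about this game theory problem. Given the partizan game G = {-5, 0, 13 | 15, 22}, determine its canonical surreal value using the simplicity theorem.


Left options: {-5, 0, 13}, max = 13
Right options: {15, 22}, min = 15
All options are numbers and max(Left) < min(Right), so by the simplicity theorem the value is the simplest (earliest-born) number strictly between 13 and 15.
The only integer strictly between 13 and 15 is 14.
No non-integer in the interval can be simpler: if x is a non-integer in the interval, then floor(x) or ceil(x) also lies in the interval (the interval contains an integer), and both are proper prefixes of x's sign expansion, i.e. born earlier. So the game value is 14.
Game value = 14

14


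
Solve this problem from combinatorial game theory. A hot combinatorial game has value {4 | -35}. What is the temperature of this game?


The game is {4 | -35}, a switch {a | b} with numbers a > b.
Cooling {a | b} by t gives {a - t | b + t}, which stops being hot when a - t = b + t, i.e. at t = (a - b)/2. So the temperature of a switch is (a - b)/2.
Temperature = (Left option - Right option) / 2
= (4 - (-35)) / 2
= 39 / 2
= 39/2

39/2


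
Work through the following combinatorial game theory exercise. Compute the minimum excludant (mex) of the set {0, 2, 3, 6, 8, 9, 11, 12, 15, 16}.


Set = {0, 2, 3, 6, 8, 9, 11, 12, 15, 16}
0 is in the set.
1 is NOT in the set. This is the mex.
mex = 1

1


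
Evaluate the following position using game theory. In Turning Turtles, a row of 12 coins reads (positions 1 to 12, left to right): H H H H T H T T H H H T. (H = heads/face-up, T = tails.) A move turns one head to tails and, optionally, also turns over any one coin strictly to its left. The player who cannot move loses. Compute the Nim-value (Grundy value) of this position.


Coins: H H H H T H T T H H H T
Key fact: a single head at position k behaves exactly like a Nim heap of size k (turning it to T and optionally flipping a coin at j < k corresponds to moving the heap from k to j, or to 0), and heads combine as a disjunctive sum (two heads at the same place would cancel, matching j XOR j = 0). So the Nim-value is the XOR of the 1-indexed positions of the heads.
Face-up positions (1-indexed): [1, 2, 3, 4, 6, 9, 10, 11]
XOR 0 with 1: 0 XOR 1 = 1
XOR 1 with 2: 1 XOR 2 = 3
XOR 3 with 3: 3 XOR 3 = 0
XOR 0 with 4: 0 XOR 4 = 4
XOR 4 with 6: 4 XOR 6 = 2
XOR 2 with 9: 2 XOR 9 = 11
XOR 11 with 10: 11 XOR 10 = 1
XOR 1 with 11: 1 XOR 11 = 10
Nim-value = 10

10


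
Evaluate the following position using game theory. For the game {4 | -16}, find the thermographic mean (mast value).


Game = {4 | -16}, a switch {a | b} with numbers a > b.
Its thermograph has left wall a - t and right wall b + t, which meet at t = (a - b)/2, where both equal (a + b)/2. So the mast (mean value) is at (a + b)/2.
Mean = (4 + (-16))/2 = -12/2 = -6

-6


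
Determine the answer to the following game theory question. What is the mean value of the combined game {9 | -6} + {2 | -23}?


G1 = {9 | -6}, G2 = {2 | -23}
Each is a switch {a | b} with numbers a > b; its mean value is (a + b)/2, and mean value is additive over game sums: m(G1 + G2) = m(G1) + m(G2).
Mean of G1 = (9 + (-6))/2 = 3/2 = 3/2
Mean of G2 = (2 + (-23))/2 = -21/2 = -21/2
Mean of G1 + G2 = 3/2 + -21/2 = -9

-9


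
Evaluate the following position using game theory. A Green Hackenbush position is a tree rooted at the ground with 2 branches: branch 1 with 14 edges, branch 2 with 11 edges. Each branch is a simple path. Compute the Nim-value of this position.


The tree has 2 branches from the ground vertex.
In Green Hackenbush, the Nim-value of a simple path of length k is k.
Branch 1: length 14, Nim-value = 14
Branch 2: length 11, Nim-value = 11
Total Nim-value = XOR of all branch values:
0 XOR 14 = 14
14 XOR 11 = 5
Nim-value of the tree = 5

5


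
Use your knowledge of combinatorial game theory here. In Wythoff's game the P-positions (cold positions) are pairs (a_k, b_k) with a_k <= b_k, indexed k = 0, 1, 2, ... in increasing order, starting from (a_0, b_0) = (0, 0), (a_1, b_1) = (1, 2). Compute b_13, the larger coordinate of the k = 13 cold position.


By Wythoff's theorem, a_k = floor(k * phi) and b_k = floor(k * phi^2) = a_k + k, where phi = (1 + sqrt(5))/2 is the golden ratio.
phi = (1 + sqrt(5))/2 = 1.618034
phi^2 = phi + 1 = 2.618034
k = 13
k * phi^2 = 13 * 2.618034 = 34.034442
b_13 = floor(k * phi^2) = 34 (check: a_13 + k = 21 + 13 = 34)

34


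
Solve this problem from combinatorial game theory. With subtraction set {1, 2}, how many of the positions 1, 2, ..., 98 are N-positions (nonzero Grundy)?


Subtraction set S = {1, 2}, so G(n) = n mod 3.
G(n) = 0 when n is a multiple of 3.
Multiples of 3 in [1, 98]: 32
N-positions (nonzero Grundy) = 98 - 32 = 66

66


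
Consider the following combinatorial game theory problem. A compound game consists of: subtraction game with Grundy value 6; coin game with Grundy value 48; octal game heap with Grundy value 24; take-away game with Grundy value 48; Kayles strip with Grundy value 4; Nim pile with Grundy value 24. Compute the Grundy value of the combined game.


By the Sprague-Grundy theorem, the Grundy value of a sum of games is the XOR of individual Grundy values.
subtraction game: Grundy value = 6. Running XOR: 0 XOR 6 = 6
coin game: Grundy value = 48. Running XOR: 6 XOR 48 = 54
octal game heap: Grundy value = 24. Running XOR: 54 XOR 24 = 46
take-away game: Grundy value = 48. Running XOR: 46 XOR 48 = 30
Kayles strip: Grundy value = 4. Running XOR: 30 XOR 4 = 26
Nim pile: Grundy value = 24. Running XOR: 26 XOR 24 = 2
The combined Grundy value is 2.

2


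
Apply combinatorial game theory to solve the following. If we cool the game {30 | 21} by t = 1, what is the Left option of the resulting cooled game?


Original game: {30 | 21} (a switch {a | b} with a > b).
Cooling by t (for t below the temperature (a - b)/2 = 9/2) taxes each move by t: {a | b} cooled by t is {a - t | b + t}.
Cooling amount: t = 1
Cooled Left option: 30 - 1 = 29
Cooled Right option: 21 + 1 = 22
Cooled game: {29 | 22}
Left option = 29

29


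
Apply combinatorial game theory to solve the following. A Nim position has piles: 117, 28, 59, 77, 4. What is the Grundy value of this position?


We need the XOR (exclusive or) of all pile sizes.
After XOR-ing pile 1 (size 117): 0 XOR 117 = 117
After XOR-ing pile 2 (size 28): 117 XOR 28 = 105
After XOR-ing pile 3 (size 59): 105 XOR 59 = 82
After XOR-ing pile 4 (size 77): 82 XOR 77 = 31
After XOR-ing pile 5 (size 4): 31 XOR 4 = 27
The Nim-value of this position is 27.

27


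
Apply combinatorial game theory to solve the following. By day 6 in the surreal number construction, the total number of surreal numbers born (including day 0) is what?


Day 0: {|} = 0 is born. Count = 1.
Day n: the number of surreal numbers born by day n is 2^(n+1) - 1.
By day 0: 2^1 - 1 = 1
By day 1: 2^2 - 1 = 3
By day 2: 2^3 - 1 = 7
By day 3: 2^4 - 1 = 15
By day 4: 2^5 - 1 = 31
By day 5: 2^6 - 1 = 63
By day 6: 2^7 - 1 = 127
By day 6: 127 surreal numbers.

127


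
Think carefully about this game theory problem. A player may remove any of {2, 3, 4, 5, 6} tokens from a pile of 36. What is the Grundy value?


The subtraction set is S = {2, 3, 4, 5, 6}.
G(k) = mex{ G(k - s) : s in S, s <= k }. We compute iteratively: G(0) = 0.
G(1) = mex({}) = 0
G(2) = mex({0}) = 1
G(3) = mex({0}) = 1
G(4) = mex({0, 1}) = 2
G(5) = mex({0, 1}) = 2
G(6) = mex({0, 1, 2}) = 3
G(7) = mex({0, 1, 2}) = 3
G(8) = mex({1, 2, 3}) = 0
G(9) = mex({1, 2, 3}) = 0
G(10) = mex({0, 2, 3}) = 1
G(11) = mex({0, 2, 3}) = 1
G(12) = mex({0, 1, 3}) = 2
G(13) = mex({0, 1, 3}) = 2
Observe that G(8)..G(13) = 0, 0, 1, 1, 2, 2 repeats G(0)..G(5) = 0, 0, 1, 1, 2, 2.
For k >= max(S) = 6, G(k) is determined by the previous 6 values G(k-6)..G(k-1); a window of 6 consecutive values has recurred shifted by 8, so by induction G(k + 8) = G(k) for all k >= 0: the sequence is periodic from the start with period 8.
One period: G(0..7) = 0, 0, 1, 1, 2, 2, 3, 3.
36 mod 8 = 4, so G(36) = G(4) = 2.

2


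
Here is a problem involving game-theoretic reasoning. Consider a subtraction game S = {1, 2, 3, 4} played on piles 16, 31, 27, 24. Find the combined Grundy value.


Subtraction set: {1, 2, 3, 4}
For this subtraction set, G(n) = n mod 5 (period = max + 1 = 5).
Pile 1 (size 16): G(16) = 16 mod 5 = 1
Pile 2 (size 31): G(31) = 31 mod 5 = 1
Pile 3 (size 27): G(27) = 27 mod 5 = 2
Pile 4 (size 24): G(24) = 24 mod 5 = 4
Total Grundy value = XOR of all: 1 XOR 1 XOR 2 XOR 4 = 6

6


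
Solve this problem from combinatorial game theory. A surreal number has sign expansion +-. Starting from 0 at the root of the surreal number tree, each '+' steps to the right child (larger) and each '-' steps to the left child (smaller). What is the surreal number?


Sign expansion: +-
Rule: track bounds (lo, hi), initially (-inf, +inf). On '+', the current value becomes lo and we move to the simplest number in (value, hi): value + 1 if hi = +inf, otherwise the midpoint (value + hi)/2. On '-', the current value becomes hi and we move to value - 1 if lo = -inf, otherwise the midpoint (lo + value)/2.
Start at 0.
Step 1: sign = +, move right. Bounds: (0, +inf). Value = 1
Step 2: sign = -, move left. Bounds: (0, 1). Value = 1/2
The surreal number with sign expansion +- is 1/2.

1/2


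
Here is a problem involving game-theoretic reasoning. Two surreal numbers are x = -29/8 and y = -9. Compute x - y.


x = -29/8, y = -9
Converting to common denominator: 8
x = -29/8, y = -72/8
x - y = -29/8 - -9 = 43/8

43/8


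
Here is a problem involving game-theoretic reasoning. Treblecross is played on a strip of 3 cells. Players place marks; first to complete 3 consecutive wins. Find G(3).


Treblecross: place X on empty cells; 3-in-a-row wins.
Playing within two cells of an existing X lets the opponent win at once, so sensible play treats the cells i-2..i+2 around each X as dead. The player left with no safe cell loses, so this is a normal-play take-away game on strips of safe cells.
Placing X at cell i (0-indexed) of a strip of k safe cells leaves independent strips of sizes max(0, i-2) and max(0, k-i-3). Hence G(k) = mex{ G(max(0,i-2)) XOR G(max(0,k-i-3)) : 0 <= i < k }, with G(0) = 0.
G(1): splits (0,0):0^0=0 -> mex({0}) = 1
G(2): splits (0,0):0^0=0 -> mex({0}) = 1
G(3): splits (0,0):0^0=0 -> mex({0}) = 1
Therefore G(3) = 1.

1


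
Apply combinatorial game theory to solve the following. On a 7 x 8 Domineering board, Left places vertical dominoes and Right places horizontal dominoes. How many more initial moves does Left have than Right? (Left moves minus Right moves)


Board is 7 x 8 (rows x cols).
Left (vertical) placements: (rows-1) * cols = 6 * 8 = 48
Right (horizontal) placements: rows * (cols-1) = 7 * 7 = 49
Advantage = Left - Right = 48 - 49 = -1

-1


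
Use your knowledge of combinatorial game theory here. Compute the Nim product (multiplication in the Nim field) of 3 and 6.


Nim multiplication is bilinear over XOR: (u XOR v) * w = (u*w) XOR (v*w).
So we split each operand into its bit components and XOR the pairwise Nim products.
3 = 1 + 2 (as XOR of powers of 2).
6 = 2 + 4 (as XOR of powers of 2).
Using the standard Nim-product table on single bits:
  2*2 = 3,   2*4 = 8,   2*8 = 12,
  4*4 = 6,   4*8 = 11,  8*8 = 13,
and  1*x = x (identity), k*l = l*k (commutative).
Pairwise Nim products:
  1 * 2 = 2
  1 * 4 = 4
  2 * 2 = 3
  2 * 4 = 8
XOR them: 2 XOR 4 XOR 3 XOR 8 = 13.
Result: 3 * 6 = 13 (in Nim).

13


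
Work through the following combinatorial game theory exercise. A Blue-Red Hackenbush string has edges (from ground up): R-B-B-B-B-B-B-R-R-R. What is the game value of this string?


Edges (from ground): R-B-B-B-B-B-B-R-R-R
By Berlekamp's sign-expansion rule, a Blue-Red Hackenbush stalk has the value of the surreal number whose sign sequence is the edge sequence with B -> + and R -> -.
Sign sequence: -++++++---
Trace the sign expansion in the surreal number tree, starting from 0:
Edge 1: R (sign -) -> bounds (-inf, 0), value = -1
Edge 2: B (sign +) -> bounds (-1, 0), value = -1/2
Edge 3: B (sign +) -> bounds (-1/2, 0), value = -1/4
Edge 4: B (sign +) -> bounds (-1/4, 0), value = -1/8
Edge 5: B (sign +) -> bounds (-1/8, 0), value = -1/16
Edge 6: B (sign +) -> bounds (-1/16, 0), value = -1/32
Edge 7: B (sign +) -> bounds (-1/32, 0), value = -1/64
Edge 8: R (sign -) -> bounds (-1/32, -1/64), value = -3/128
Edge 9: R (sign -) -> bounds (-1/32, -3/128), value = -7/256
Edge 10: R (sign -) -> bounds (-1/32, -7/256), value = -15/512
Game value = -15/512

-15/512
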